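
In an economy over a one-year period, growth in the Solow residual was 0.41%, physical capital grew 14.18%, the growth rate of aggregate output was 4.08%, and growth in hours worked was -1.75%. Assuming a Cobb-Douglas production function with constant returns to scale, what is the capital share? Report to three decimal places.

gY = gA + α·gK + (1−α)·gL, so gY − gA − gL = α(gK − gL).
4.08 − 0.41 + 1.75 = α × (14.18 − (-1.75)).
5.42 = 15.93 α, so α = 0.34024.

α = 0.340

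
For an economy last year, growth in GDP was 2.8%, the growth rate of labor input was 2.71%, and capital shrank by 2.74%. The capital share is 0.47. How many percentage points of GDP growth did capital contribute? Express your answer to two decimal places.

-1.29 pp

Contribution = share × growth = 0.47 × (-2.74) = -1.2878 pp.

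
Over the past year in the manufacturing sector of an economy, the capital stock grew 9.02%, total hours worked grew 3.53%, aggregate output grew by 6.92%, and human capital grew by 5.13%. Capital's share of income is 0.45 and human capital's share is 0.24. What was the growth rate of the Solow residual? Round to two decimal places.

Labor's share = 1 − 0.45 − 0.24 = 0.31.
The capital stock: 0.45 × 9.02 = 4.059 pp.
Human capital: 0.24 × 5.13 = 1.2312 pp.
Total hours worked: 0.31 × 3.53 = 1.0943 pp.
TFP growth = 6.92 − 6.3845 = 0.5355%.

The Solow residual growth was 0.54%.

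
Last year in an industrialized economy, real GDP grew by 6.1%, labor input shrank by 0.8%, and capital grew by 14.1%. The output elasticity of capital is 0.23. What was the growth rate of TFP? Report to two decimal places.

Labor's share = 1 − 0.23 = 0.77.
Capital: 0.23 × 14.1 = 3.243 pp.
Labor input: 0.77 × (-0.8) = -0.616 pp.
TFP growth = 6.1 − 2.627 = 3.473%.

3.47%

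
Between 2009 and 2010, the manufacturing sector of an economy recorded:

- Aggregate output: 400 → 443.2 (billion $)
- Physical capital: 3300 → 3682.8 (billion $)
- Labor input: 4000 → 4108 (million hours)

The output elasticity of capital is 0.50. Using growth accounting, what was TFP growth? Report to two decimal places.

Aggregate output growth = (443.2 − 400) / 400 = 10.8%.
Physical capital growth = (3682.8 − 3300) / 3300 = 11.6%.
Labor input growth = (4108 − 4000) / 4000 = 2.7%.
Labor's share = 1 − 0.5 = 0.5.
Physical capital: 0.5 × 11.6 = 5.8 pp.
Labor input: 0.5 × 2.7 = 1.35 pp.
TFP growth = 10.8 − 7.15 = 3.65%.

3.65%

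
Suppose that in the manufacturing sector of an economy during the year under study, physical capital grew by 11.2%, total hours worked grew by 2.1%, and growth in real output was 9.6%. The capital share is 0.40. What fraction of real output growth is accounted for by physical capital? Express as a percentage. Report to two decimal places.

Physical capital accounted for 46.67% of growth.

Physical capital contributed 0.4 × 11.2 = 4.48 pp.
Share of growth = 4.48 / 9.6 × 100 = 46.6667%.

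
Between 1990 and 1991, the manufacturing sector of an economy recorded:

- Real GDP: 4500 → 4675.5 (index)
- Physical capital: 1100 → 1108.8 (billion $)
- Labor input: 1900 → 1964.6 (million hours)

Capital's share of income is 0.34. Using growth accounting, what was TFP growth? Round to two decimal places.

Real GDP growth = (4675.5 − 4500) / 4500 = 3.9%.
Physical capital growth = (1108.8 − 1100) / 1100 = 0.8%.
Labor input growth = (1964.6 − 1900) / 1900 = 3.4%.
Labor's share = 1 − 0.34 = 0.66.
Physical capital: 0.34 × 0.8 = 0.272 pp.
Labor input: 0.66 × 3.4 = 2.244 pp.
TFP growth = 3.9 − 2.516 = 1.384%.

1.38%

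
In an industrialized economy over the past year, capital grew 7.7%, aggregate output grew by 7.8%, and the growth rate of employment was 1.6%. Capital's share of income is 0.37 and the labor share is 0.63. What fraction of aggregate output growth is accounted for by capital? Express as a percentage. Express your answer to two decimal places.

Capital accounted for 36.53% of growth.

Capital contributed 0.37 × 7.7 = 2.849 pp.
Share of growth = 2.849 / 7.8 × 100 = 36.5256%.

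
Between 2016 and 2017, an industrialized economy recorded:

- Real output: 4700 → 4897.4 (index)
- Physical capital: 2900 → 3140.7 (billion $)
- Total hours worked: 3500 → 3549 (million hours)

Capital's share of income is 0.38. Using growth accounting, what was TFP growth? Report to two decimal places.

TFP growth was 0.18%.

Real output growth = (4897.4 − 4700) / 4700 = 4.2%.
Physical capital growth = (3140.7 − 2900) / 2900 = 8.3%.
Total hours worked growth = (3549 − 3500) / 3500 = 1.4%.
Labor's share = 1 − 0.38 = 0.62.
Physical capital: 0.38 × 8.3 = 3.154 pp.
Total hours worked: 0.62 × 1.4 = 0.868 pp.
TFP growth = 4.2 − 4.022 = 0.178%.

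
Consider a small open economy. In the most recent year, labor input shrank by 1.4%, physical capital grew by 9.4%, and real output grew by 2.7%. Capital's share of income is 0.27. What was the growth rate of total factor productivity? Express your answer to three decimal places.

Total factor productivity growth was 1.184%.

Labor's share = 1 − 0.27 = 0.73.
Physical capital: 0.27 × 9.4 = 2.538 pp.
Labor input: 0.73 × (-1.4) = -1.022 pp.
TFP growth = 2.7 − 1.516 = 1.184%.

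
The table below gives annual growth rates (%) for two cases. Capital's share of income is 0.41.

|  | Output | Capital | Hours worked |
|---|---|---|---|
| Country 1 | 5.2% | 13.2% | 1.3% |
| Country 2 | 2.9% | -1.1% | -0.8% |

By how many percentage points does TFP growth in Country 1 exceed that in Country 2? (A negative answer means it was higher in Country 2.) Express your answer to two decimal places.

-4.80 percentage points

Labor's share = 1 − 0.41 = 0.59.
Country 1: TFP = 5.2 − 5.412 − 0.767 = -0.979%.
Country 2: TFP = 2.9 + 0.451 + 0.472 = 3.823%.
Difference = -0.979 − (3.823) = -4.802 pp.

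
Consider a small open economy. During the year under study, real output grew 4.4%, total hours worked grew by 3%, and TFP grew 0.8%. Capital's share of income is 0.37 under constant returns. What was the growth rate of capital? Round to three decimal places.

Labor's share = 1 − 0.37 = 0.63.
gY = gA + 0.63×3 + 0.37×g.
0.37×g = 4.4 − 0.8 − 1.89 = 1.71.
g = 1.71 / 0.37 = 4.62162%.

Capital grew 4.622%.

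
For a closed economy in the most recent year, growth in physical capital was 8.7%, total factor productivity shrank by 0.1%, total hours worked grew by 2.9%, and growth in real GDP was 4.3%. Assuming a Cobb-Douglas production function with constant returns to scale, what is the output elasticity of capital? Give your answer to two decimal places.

gY = gA + α·gK + (1−α)·gL, so gY − gA − gL = α(gK − gL).
4.3 + 0.1 − 2.9 = α × (8.7 − 2.9).
1.5 = 5.8 α, so α = 0.2586.

The output elasticity of capital is 0.26.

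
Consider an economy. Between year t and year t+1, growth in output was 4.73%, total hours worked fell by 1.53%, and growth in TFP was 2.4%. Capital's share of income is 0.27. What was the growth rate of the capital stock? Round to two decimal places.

The capital stock growth was 12.77%.

Labor's share = 1 − 0.27 = 0.73.
gY = gA + 0.73×(-1.53) + 0.27×g.
0.27×g = 4.73 − 2.4 + 1.1169 = 3.4469.
g = 3.4469 / 0.27 = 12.7663%.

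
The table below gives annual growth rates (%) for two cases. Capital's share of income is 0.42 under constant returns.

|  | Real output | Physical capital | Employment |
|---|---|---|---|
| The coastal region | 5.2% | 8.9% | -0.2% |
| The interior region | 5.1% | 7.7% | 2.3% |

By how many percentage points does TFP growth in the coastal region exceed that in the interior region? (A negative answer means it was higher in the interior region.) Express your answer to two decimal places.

1.05 percentage points

Labor's share = 1 − 0.42 = 0.58.
The coastal region: TFP = 5.2 − 3.738 + 0.116 = 1.578%.
The interior region: TFP = 5.1 − 3.234 − 1.334 = 0.532%.
Difference = 1.578 − (0.532) = 1.046 pp.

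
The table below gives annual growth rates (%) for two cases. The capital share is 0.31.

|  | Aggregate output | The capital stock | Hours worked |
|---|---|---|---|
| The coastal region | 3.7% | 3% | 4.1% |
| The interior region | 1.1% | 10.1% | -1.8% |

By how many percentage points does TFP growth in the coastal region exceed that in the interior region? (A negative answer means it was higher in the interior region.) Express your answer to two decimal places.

0.73 percentage points

Labor's share = 1 − 0.31 = 0.69.
The coastal region: TFP = 3.7 − 0.93 − 2.829 = -0.059%.
The interior region: TFP = 1.1 − 3.131 + 1.242 = -0.789%.
Difference = -0.059 − (-0.789) = 0.73 pp.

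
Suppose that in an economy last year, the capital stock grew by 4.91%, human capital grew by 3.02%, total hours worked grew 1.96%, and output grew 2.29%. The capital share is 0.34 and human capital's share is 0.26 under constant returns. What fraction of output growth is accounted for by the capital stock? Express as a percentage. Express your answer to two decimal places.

The capital stock contributed 0.34 × 4.91 = 1.6694 pp.
Share of growth = 1.6694 / 2.29 × 100 = 72.8996%.

The capital stock accounted for 72.90% of growth.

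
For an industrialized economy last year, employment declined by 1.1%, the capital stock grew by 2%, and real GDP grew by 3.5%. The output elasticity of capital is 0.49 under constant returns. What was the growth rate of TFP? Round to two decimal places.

Labor's share = 1 − 0.49 = 0.51.
The capital stock: 0.49 × 2 = 0.98 pp.
Employment: 0.51 × (-1.1) = -0.561 pp.
TFP growth = 3.5 − 0.419 = 3.081%.

TFP grew 3.08%.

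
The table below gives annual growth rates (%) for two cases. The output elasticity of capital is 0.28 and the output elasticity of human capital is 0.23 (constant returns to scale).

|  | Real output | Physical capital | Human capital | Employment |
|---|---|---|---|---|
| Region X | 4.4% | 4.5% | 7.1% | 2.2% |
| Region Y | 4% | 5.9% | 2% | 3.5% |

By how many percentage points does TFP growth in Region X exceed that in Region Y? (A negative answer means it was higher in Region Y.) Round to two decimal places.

Labor's share = 1 − 0.28 − 0.23 = 0.49.
Region X: TFP = 4.4 − 1.26 − 1.633 − 1.078 = 0.429%.
Region Y: TFP = 4 − 1.652 − 0.46 − 1.715 = 0.173%.
Difference = 0.429 − (0.173) = 0.256 pp.

0.26 percentage points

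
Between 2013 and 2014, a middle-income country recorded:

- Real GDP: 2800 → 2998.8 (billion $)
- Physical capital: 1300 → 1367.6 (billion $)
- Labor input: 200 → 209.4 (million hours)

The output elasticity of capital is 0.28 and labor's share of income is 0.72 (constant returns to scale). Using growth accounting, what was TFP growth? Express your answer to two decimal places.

2.26%

Real GDP growth = (2998.8 − 2800) / 2800 = 7.1%.
Physical capital growth = (1367.6 − 1300) / 1300 = 5.2%.
Labor input growth = (209.4 − 200) / 200 = 4.7%.
Labor's share = 1 − 0.28 = 0.72.
Physical capital: 0.28 × 5.2 = 1.456 pp.
Labor input: 0.72 × 4.7 = 3.384 pp.
TFP growth = 7.1 − 4.84 = 2.26%.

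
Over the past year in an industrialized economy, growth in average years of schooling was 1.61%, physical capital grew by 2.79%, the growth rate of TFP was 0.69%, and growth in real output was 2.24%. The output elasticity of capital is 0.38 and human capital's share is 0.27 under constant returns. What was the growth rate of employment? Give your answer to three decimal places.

Employment grew 0.157%.

Labor's share = 1 − 0.38 − 0.27 = 0.35.
gY = gA + 0.38×2.79 + 0.27×1.61 + 0.35×g.
0.35×g = 2.24 − 0.69 − 1.4949 = 0.0551.
g = 0.0551 / 0.35 = 0.15743%.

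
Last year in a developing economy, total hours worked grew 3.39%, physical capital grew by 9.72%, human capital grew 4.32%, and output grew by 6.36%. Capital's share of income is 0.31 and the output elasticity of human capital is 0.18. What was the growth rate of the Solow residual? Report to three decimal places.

The Solow residual grew 0.840%.

Labor's share = 1 − 0.31 − 0.18 = 0.51.
Physical capital: 0.31 × 9.72 = 3.0132 pp.
Human capital: 0.18 × 4.32 = 0.7776 pp.
Total hours worked: 0.51 × 3.39 = 1.7289 pp.
TFP growth = 6.36 − 5.5197 = 0.8403%.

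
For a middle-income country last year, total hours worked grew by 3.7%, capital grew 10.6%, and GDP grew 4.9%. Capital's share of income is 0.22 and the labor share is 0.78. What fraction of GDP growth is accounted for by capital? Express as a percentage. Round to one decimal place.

Capital contributed 0.22 × 10.6 = 2.332 pp.
Share of growth = 2.332 / 4.9 × 100 = 47.592%.

47.6%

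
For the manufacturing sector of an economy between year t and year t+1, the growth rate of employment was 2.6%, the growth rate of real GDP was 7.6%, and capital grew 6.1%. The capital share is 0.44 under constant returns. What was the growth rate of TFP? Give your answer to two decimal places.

3.46%

Labor's share = 1 − 0.44 = 0.56.
Capital: 0.44 × 6.1 = 2.684 pp.
Employment: 0.56 × 2.6 = 1.456 pp.
TFP growth = 7.6 − 4.14 = 3.46%.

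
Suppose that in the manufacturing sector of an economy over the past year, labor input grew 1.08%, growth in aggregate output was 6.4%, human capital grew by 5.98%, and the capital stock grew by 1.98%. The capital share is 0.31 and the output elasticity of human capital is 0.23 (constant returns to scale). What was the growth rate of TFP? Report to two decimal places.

3.91%

Labor's share = 1 − 0.31 − 0.23 = 0.46.
The capital stock: 0.31 × 1.98 = 0.6138 pp.
Human capital: 0.23 × 5.98 = 1.3754 pp.
Labor input: 0.46 × 1.08 = 0.4968 pp.
TFP growth = 6.4 − 2.486 = 3.914%.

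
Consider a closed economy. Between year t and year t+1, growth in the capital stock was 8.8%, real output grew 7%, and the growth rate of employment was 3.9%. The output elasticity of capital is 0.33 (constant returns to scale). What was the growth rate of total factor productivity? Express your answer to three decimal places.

Labor's share = 1 − 0.33 = 0.67.
The capital stock: 0.33 × 8.8 = 2.904 pp.
Employment: 0.67 × 3.9 = 2.613 pp.
TFP growth = 7 − 5.517 = 1.483%.

1.483%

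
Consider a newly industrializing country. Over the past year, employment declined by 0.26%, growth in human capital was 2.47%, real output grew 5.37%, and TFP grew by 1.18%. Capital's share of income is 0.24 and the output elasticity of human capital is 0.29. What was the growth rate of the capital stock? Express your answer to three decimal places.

14.983%

Labor's share = 1 − 0.24 − 0.29 = 0.47.
gY = gA + 0.29×2.47 + 0.47×(-0.26) + 0.24×g.
0.24×g = 5.37 − 1.18 − 0.5941 = 3.5959.
g = 3.5959 / 0.24 = 14.98292%.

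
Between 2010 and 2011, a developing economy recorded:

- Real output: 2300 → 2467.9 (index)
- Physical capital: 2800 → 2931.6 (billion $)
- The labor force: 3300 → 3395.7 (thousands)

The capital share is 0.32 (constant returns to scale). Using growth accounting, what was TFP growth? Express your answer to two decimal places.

Real output growth = (2467.9 − 2300) / 2300 = 7.3%.
Physical capital growth = (2931.6 − 2800) / 2800 = 4.7%.
The labor force growth = (3395.7 − 3300) / 3300 = 2.9%.
Labor's share = 1 − 0.32 = 0.68.
Physical capital: 0.32 × 4.7 = 1.504 pp.
The labor force: 0.68 × 2.9 = 1.972 pp.
TFP growth = 7.3 − 3.476 = 3.824%.

TFP growth was 3.82%.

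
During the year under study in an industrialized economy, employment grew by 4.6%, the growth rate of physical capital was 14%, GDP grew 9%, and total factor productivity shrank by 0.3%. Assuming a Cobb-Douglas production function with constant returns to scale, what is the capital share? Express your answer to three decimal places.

gY = gA + α·gK + (1−α)·gL, so gY − gA − gL = α(gK − gL).
9 + 0.3 − 4.6 = α × (14 − 4.6).
4.7 = 9.4 α, so α = 0.5.

The capital share is 0.500.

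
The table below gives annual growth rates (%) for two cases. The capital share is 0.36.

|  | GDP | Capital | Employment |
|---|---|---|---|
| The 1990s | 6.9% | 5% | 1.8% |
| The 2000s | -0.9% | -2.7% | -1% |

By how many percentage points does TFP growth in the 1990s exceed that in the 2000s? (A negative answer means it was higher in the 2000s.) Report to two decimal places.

3.24 percentage points

Labor's share = 1 − 0.36 = 0.64.
The 1990s: TFP = 6.9 − 1.8 − 1.152 = 3.948%.
The 2000s: TFP = -0.9 + 0.972 + 0.64 = 0.712%.
Difference = 3.948 − (0.712) = 3.236 pp.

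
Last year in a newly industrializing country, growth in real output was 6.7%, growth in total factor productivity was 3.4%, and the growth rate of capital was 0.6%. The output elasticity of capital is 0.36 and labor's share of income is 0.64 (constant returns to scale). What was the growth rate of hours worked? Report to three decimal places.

Labor's share = 1 − 0.36 = 0.64.
gY = gA + 0.36×0.6 + 0.64×g.
0.64×g = 6.7 − 3.4 − 0.216 = 3.084.
g = 3.084 / 0.64 = 4.81875%.

Hours worked growth was 4.819%.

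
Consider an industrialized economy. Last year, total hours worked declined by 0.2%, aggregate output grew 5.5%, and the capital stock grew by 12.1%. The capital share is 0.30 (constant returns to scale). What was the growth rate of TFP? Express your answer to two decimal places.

TFP growth was 2.01%.

Labor's share = 1 − 0.3 = 0.7.
The capital stock: 0.3 × 12.1 = 3.63 pp.
Total hours worked: 0.7 × (-0.2) = -0.14 pp.
TFP growth = 5.5 − 3.49 = 2.01%.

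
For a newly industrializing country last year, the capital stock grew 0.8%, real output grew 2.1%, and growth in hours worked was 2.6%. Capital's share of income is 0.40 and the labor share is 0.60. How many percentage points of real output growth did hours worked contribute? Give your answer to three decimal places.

1.560 pp

Labor's share = 1 − 0.4 = 0.6.
Contribution = share × growth = 0.6 × 2.6 = 1.56 pp.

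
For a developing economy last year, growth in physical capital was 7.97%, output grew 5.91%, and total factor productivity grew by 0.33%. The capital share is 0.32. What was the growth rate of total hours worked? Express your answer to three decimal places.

Labor's share = 1 − 0.32 = 0.68.
gY = gA + 0.32×7.97 + 0.68×g.
0.68×g = 5.91 − 0.33 − 2.5504 = 3.0296.
g = 3.0296 / 0.68 = 4.45529%.

4.455%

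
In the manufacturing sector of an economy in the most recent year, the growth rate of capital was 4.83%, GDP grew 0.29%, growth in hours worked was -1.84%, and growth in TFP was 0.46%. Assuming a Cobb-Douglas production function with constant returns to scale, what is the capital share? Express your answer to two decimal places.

gY = gA + α·gK + (1−α)·gL, so gY − gA − gL = α(gK − gL).
0.29 − 0.46 + 1.84 = α × (4.83 − (-1.84)).
1.67 = 6.67 α, so α = 0.2504.

0.25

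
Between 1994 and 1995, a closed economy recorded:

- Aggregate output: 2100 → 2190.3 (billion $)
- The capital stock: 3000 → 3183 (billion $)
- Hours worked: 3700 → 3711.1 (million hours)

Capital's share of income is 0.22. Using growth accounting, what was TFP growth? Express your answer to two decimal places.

TFP grew 2.72%.

Aggregate output growth = (2190.3 − 2100) / 2100 = 4.3%.
The capital stock growth = (3183 − 3000) / 3000 = 6.1%.
Hours worked growth = (3711.1 − 3700) / 3700 = 0.3%.
Labor's share = 1 − 0.22 = 0.78.
The capital stock: 0.22 × 6.1 = 1.342 pp.
Hours worked: 0.78 × 0.3 = 0.234 pp.
TFP growth = 4.3 − 1.576 = 2.724%.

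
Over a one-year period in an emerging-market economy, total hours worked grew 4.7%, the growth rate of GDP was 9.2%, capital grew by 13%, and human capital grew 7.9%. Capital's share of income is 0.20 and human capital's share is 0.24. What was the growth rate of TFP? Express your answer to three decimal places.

2.072%

Labor's share = 1 − 0.2 − 0.24 = 0.56.
Capital: 0.2 × 13 = 2.6 pp.
Human capital: 0.24 × 7.9 = 1.896 pp.
Total hours worked: 0.56 × 4.7 = 2.632 pp.
TFP growth = 9.2 − 7.128 = 2.072%.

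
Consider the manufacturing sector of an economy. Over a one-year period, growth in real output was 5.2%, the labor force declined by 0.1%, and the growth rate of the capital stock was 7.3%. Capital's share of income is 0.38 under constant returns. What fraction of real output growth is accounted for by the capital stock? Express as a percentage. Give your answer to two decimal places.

The capital stock accounted for 53.35% of growth.

The capital stock contributed 0.38 × 7.3 = 2.774 pp.
Share of growth = 2.774 / 5.2 × 100 = 53.3462%.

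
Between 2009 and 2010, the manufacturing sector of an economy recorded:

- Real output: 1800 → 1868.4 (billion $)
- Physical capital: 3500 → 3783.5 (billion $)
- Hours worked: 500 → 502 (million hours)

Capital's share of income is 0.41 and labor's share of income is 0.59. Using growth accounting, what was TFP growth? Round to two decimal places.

Real output growth = (1868.4 − 1800) / 1800 = 3.8%.
Physical capital growth = (3783.5 − 3500) / 3500 = 8.1%.
Hours worked growth = (502 − 500) / 500 = 0.4%.
Labor's share = 1 − 0.41 = 0.59.
Physical capital: 0.41 × 8.1 = 3.321 pp.
Hours worked: 0.59 × 0.4 = 0.236 pp.
TFP growth = 3.8 − 3.557 = 0.243%.

TFP growth was 0.24%.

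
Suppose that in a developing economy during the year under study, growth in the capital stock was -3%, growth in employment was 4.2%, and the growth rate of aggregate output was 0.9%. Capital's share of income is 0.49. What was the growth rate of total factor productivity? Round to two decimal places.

0.23%

Labor's share = 1 − 0.49 = 0.51.
The capital stock: 0.49 × (-3) = -1.47 pp.
Employment: 0.51 × 4.2 = 2.142 pp.
TFP growth = 0.9 − 0.672 = 0.228%.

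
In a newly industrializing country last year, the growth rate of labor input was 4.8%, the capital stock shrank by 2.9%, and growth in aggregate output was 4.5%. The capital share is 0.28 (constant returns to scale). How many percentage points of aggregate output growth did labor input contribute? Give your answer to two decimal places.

Labor's share = 1 − 0.28 = 0.72.
Contribution = share × growth = 0.72 × 4.8 = 3.456 pp.

3.46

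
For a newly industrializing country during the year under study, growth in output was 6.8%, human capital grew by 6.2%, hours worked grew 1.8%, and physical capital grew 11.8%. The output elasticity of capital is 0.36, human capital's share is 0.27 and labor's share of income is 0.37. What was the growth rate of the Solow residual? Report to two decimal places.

0.21%

Labor's share = 1 − 0.36 − 0.27 = 0.37.
Physical capital: 0.36 × 11.8 = 4.248 pp.
Human capital: 0.27 × 6.2 = 1.674 pp.
Hours worked: 0.37 × 1.8 = 0.666 pp.
TFP growth = 6.8 − 6.588 = 0.212%.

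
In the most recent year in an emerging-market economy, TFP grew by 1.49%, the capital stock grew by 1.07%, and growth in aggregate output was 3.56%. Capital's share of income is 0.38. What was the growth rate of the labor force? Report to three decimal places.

The labor force growth was 2.683%.

Labor's share = 1 − 0.38 = 0.62.
gY = gA + 0.38×1.07 + 0.62×g.
0.62×g = 3.56 − 1.49 − 0.4066 = 1.6634.
g = 1.6634 / 0.62 = 2.6829%.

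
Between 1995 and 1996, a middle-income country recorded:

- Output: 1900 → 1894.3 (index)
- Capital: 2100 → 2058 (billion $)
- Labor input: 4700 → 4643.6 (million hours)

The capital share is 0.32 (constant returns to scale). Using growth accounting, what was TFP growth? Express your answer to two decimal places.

Output growth = (1894.3 − 1900) / 1900 = -0.3%.
Capital growth = (2058 − 2100) / 2100 = -2%.
Labor input growth = (4643.6 − 4700) / 4700 = -1.2%.
Labor's share = 1 − 0.32 = 0.68.
Capital: 0.32 × (-2) = -0.64 pp.
Labor input: 0.68 × (-1.2) = -0.816 pp.
TFP growth = -0.3 + 1.456 = 1.156%.

1.16%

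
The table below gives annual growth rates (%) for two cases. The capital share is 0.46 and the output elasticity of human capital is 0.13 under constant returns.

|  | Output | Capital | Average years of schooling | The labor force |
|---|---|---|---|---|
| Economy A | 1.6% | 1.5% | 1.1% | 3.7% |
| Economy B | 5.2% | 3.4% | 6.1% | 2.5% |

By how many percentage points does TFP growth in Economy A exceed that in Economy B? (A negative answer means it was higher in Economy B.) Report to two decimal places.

Labor's share = 1 − 0.46 − 0.13 = 0.41.
Economy A: TFP = 1.6 − 0.69 − 0.143 − 1.517 = -0.75%.
Economy B: TFP = 5.2 − 1.564 − 0.793 − 1.025 = 1.818%.
Difference = -0.75 − (1.818) = -2.568 pp.

-2.57 percentage points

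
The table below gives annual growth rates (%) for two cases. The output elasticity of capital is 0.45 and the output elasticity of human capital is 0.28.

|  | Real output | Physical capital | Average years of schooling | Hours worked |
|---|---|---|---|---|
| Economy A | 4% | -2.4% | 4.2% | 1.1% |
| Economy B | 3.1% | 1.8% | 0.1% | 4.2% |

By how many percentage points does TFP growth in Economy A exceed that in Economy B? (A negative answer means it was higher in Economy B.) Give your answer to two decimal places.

Labor's share = 1 − 0.45 − 0.28 = 0.27.
Economy A: TFP = 4 + 1.08 − 1.176 − 0.297 = 3.607%.
Economy B: TFP = 3.1 − 0.81 − 0.028 − 1.134 = 1.128%.
Difference = 3.607 − (1.128) = 2.479 pp.

2.48 percentage points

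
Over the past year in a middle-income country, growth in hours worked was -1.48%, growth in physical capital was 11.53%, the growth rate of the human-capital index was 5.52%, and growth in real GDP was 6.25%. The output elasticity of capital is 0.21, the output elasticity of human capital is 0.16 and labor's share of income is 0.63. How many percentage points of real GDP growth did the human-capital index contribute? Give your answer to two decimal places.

0.88

Contribution = share × growth = 0.16 × 5.52 = 0.8832 pp.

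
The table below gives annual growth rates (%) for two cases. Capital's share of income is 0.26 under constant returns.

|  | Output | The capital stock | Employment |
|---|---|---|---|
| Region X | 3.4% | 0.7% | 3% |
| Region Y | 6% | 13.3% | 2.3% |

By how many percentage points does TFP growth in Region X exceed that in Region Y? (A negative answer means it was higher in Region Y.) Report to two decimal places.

0.16 percentage points

Labor's share = 1 − 0.26 = 0.74.
Region X: TFP = 3.4 − 0.182 − 2.22 = 0.998%.
Region Y: TFP = 6 − 3.458 − 1.702 = 0.84%.
Difference = 0.998 − (0.84) = 0.158 pp.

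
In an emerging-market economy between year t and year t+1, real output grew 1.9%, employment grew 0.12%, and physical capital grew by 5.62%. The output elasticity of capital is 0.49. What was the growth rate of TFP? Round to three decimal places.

-0.915%

Labor's share = 1 − 0.49 = 0.51.
Physical capital: 0.49 × 5.62 = 2.7538 pp.
Employment: 0.51 × 0.12 = 0.0612 pp.
TFP growth = 1.9 − 2.815 = -0.915%.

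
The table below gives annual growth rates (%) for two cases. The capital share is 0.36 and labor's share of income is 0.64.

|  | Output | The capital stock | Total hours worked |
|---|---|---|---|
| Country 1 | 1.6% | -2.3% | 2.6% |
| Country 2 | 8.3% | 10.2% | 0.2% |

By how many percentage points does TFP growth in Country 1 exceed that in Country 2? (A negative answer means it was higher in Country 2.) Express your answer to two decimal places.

Labor's share = 1 − 0.36 = 0.64.
Country 1: TFP = 1.6 + 0.828 − 1.664 = 0.764%.
Country 2: TFP = 8.3 − 3.672 − 0.128 = 4.5%.
Difference = 0.764 − (4.5) = -3.736 pp.

-3.74 percentage points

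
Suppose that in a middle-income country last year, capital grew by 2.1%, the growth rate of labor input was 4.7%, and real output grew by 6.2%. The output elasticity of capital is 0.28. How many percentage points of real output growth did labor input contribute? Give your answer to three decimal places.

3.384

Labor's share = 1 − 0.28 = 0.72.
Contribution = share × growth = 0.72 × 4.7 = 3.384 pp.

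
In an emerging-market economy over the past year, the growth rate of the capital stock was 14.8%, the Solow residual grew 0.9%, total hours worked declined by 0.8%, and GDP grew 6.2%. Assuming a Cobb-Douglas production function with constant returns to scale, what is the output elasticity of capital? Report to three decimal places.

α = 0.391

gY = gA + α·gK + (1−α)·gL, so gY − gA − gL = α(gK − gL).
6.2 − 0.9 + 0.8 = α × (14.8 − (-0.8)).
6.1 = 15.6 α, so α = 0.39103.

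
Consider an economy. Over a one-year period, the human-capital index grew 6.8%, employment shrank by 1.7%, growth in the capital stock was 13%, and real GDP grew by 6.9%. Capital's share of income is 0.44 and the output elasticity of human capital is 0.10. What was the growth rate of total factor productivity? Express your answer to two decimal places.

Labor's share = 1 − 0.44 − 0.1 = 0.46.
The capital stock: 0.44 × 13 = 5.72 pp.
The human-capital index: 0.1 × 6.8 = 0.68 pp.
Employment: 0.46 × (-1.7) = -0.782 pp.
TFP growth = 6.9 − 5.618 = 1.282%.

1.28%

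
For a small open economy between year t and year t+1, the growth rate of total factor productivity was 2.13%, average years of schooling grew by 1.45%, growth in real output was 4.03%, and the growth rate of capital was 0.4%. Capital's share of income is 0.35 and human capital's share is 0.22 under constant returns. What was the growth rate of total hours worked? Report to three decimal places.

Labor's share = 1 − 0.35 − 0.22 = 0.43.
gY = gA + 0.35×0.4 + 0.22×1.45 + 0.43×g.
0.43×g = 4.03 − 2.13 − 0.459 = 1.441.
g = 1.441 / 0.43 = 3.35116%.

3.351%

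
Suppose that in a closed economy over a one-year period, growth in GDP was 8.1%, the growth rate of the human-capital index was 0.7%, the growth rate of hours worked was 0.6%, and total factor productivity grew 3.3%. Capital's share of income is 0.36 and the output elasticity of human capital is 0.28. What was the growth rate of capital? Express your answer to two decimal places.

Capital growth was 12.19%.

Labor's share = 1 − 0.36 − 0.28 = 0.36.
gY = gA + 0.28×0.7 + 0.36×0.6 + 0.36×g.
0.36×g = 8.1 − 3.3 − 0.412 = 4.388.
g = 4.388 / 0.36 = 12.1889%.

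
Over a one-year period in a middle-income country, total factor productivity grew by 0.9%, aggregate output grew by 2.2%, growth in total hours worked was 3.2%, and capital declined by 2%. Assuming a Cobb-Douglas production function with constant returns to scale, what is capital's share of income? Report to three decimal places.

0.365

gY = gA + α·gK + (1−α)·gL, so gY − gA − gL = α(gK − gL).
2.2 − 0.9 − 3.2 = α × (-2 − 3.2).
-1.9 = -5.2 α, so α = 0.36538.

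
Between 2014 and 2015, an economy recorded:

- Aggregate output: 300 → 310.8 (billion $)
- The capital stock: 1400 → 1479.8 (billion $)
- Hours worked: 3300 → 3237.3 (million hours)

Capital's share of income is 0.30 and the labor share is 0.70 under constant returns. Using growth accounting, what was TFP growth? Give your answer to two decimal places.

Aggregate output growth = (310.8 − 300) / 300 = 3.6%.
The capital stock growth = (1479.8 − 1400) / 1400 = 5.7%.
Hours worked growth = (3237.3 − 3300) / 3300 = -1.9%.
Labor's share = 1 − 0.3 = 0.7.
The capital stock: 0.3 × 5.7 = 1.71 pp.
Hours worked: 0.7 × (-1.9) = -1.33 pp.
TFP growth = 3.6 − 0.38 = 3.22%.

TFP grew 3.22%.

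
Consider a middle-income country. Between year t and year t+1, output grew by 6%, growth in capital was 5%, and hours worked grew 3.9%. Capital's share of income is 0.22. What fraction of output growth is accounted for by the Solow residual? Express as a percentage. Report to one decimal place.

The Solow residual accounted for 31.0% of growth.

Labor's share = 1 − 0.22 = 0.78.
Capital: 0.22 × 5 = 1.1 pp.
Hours worked: 0.78 × 3.9 = 3.042 pp.
TFP growth = 6 − 4.142 = 1.858%.
TFP share of growth = 1.858 / 6 × 100 = 30.967%.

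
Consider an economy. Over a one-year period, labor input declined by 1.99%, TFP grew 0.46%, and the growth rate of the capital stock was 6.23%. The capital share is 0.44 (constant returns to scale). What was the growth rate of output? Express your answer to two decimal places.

2.09%

Labor's share = 1 − 0.44 = 0.56.
The capital stock: 0.44 × 6.23 = 2.7412 pp.
Labor input: 0.56 × (-1.99) = -1.1144 pp.
Output growth = 0.46 + 1.6268 = 2.0868%.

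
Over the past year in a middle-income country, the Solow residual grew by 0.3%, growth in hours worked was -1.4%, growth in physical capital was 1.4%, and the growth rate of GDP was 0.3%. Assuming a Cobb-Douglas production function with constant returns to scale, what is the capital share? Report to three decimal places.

gY = gA + α·gK + (1−α)·gL, so gY − gA − gL = α(gK − gL).
0.3 − 0.3 + 1.4 = α × (1.4 − (-1.4)).
1.4 = 2.8 α, so α = 0.5.

α = 0.500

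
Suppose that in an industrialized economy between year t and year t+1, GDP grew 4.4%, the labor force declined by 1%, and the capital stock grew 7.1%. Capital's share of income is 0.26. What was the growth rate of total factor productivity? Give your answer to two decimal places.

Total factor productivity grew 3.29%.

Labor's share = 1 − 0.26 = 0.74.
The capital stock: 0.26 × 7.1 = 1.846 pp.
The labor force: 0.74 × (-1) = -0.74 pp.
TFP growth = 4.4 − 1.106 = 3.294%.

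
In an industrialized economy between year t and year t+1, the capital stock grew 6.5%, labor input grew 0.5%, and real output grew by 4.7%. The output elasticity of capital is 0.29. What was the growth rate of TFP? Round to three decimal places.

Labor's share = 1 − 0.29 = 0.71.
The capital stock: 0.29 × 6.5 = 1.885 pp.
Labor input: 0.71 × 0.5 = 0.355 pp.
TFP growth = 4.7 − 2.24 = 2.46%.

2.460%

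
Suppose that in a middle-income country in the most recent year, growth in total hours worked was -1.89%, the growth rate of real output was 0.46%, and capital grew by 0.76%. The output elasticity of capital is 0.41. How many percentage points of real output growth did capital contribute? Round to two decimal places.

Contribution = share × growth = 0.41 × 0.76 = 0.3116 pp.

0.31 percentage points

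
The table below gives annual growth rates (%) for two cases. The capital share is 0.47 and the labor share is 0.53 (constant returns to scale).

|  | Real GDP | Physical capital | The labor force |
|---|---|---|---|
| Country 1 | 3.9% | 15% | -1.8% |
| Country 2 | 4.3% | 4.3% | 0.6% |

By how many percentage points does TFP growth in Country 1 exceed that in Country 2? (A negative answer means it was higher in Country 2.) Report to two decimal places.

-4.16 percentage points

Labor's share = 1 − 0.47 = 0.53.
Country 1: TFP = 3.9 − 7.05 + 0.954 = -2.196%.
Country 2: TFP = 4.3 − 2.021 − 0.318 = 1.961%.
Difference = -2.196 − (1.961) = -4.157 pp.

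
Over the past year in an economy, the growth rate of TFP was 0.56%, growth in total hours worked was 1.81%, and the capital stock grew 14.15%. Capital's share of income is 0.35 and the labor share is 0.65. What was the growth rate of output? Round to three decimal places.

Output grew 6.689%.

Labor's share = 1 − 0.35 = 0.65.
The capital stock: 0.35 × 14.15 = 4.9525 pp.
Total hours worked: 0.65 × 1.81 = 1.1765 pp.
Output growth = 0.56 + 6.129 = 6.689%.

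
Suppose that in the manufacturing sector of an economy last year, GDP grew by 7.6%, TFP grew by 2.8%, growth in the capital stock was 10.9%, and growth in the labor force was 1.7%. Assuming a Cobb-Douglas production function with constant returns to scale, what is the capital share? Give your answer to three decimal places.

The capital share is 0.337.

gY = gA + α·gK + (1−α)·gL, so gY − gA − gL = α(gK − gL).
7.6 − 2.8 − 1.7 = α × (10.9 − 1.7).
3.1 = 9.2 α, so α = 0.33696.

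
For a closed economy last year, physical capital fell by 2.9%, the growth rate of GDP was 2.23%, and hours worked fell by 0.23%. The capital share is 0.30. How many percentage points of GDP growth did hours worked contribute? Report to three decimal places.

-0.161 pp

Labor's share = 1 − 0.3 = 0.7.
Contribution = share × growth = 0.7 × (-0.23) = -0.161 pp.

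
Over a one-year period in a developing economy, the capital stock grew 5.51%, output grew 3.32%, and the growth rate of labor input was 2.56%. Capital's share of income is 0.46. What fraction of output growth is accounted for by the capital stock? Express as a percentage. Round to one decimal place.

The capital stock accounted for 76.3% of growth.

The capital stock contributed 0.46 × 5.51 = 2.5346 pp.
Share of growth = 2.5346 / 3.32 × 100 = 76.343%.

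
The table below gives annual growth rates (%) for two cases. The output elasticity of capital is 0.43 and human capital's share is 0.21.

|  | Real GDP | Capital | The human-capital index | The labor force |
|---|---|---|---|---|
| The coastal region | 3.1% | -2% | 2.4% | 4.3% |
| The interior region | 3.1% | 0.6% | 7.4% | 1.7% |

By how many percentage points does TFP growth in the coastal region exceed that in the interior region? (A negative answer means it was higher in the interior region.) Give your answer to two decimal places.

Labor's share = 1 − 0.43 − 0.21 = 0.36.
The coastal region: TFP = 3.1 + 0.86 − 0.504 − 1.548 = 1.908%.
The interior region: TFP = 3.1 − 0.258 − 1.554 − 0.612 = 0.676%.
Difference = 1.908 − (0.676) = 1.232 pp.

1.23 percentage points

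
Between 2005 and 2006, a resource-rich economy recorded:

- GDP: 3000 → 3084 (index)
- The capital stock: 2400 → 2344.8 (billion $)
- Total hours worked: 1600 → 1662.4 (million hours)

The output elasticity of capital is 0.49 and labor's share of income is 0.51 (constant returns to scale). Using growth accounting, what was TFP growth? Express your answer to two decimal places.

GDP growth = (3084 − 3000) / 3000 = 2.8%.
The capital stock growth = (2344.8 − 2400) / 2400 = -2.3%.
Total hours worked growth = (1662.4 − 1600) / 1600 = 3.9%.
Labor's share = 1 − 0.49 = 0.51.
The capital stock: 0.49 × (-2.3) = -1.127 pp.
Total hours worked: 0.51 × 3.9 = 1.989 pp.
TFP growth = 2.8 − 0.862 = 1.938%.

1.94%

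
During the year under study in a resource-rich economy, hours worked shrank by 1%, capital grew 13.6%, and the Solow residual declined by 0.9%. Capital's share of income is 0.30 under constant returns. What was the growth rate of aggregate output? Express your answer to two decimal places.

Labor's share = 1 − 0.3 = 0.7.
Capital: 0.3 × 13.6 = 4.08 pp.
Hours worked: 0.7 × (-1) = -0.7 pp.
Output growth = -0.9 + 3.38 = 2.48%.

Aggregate output growth was 2.48%.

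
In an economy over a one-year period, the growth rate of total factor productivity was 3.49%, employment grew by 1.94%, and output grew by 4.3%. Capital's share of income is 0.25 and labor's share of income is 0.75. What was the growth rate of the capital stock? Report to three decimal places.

Labor's share = 1 − 0.25 = 0.75.
gY = gA + 0.75×1.94 + 0.25×g.
0.25×g = 4.3 − 3.49 − 1.455 = -0.645.
g = -0.645 / 0.25 = -2.58%.

-2.580%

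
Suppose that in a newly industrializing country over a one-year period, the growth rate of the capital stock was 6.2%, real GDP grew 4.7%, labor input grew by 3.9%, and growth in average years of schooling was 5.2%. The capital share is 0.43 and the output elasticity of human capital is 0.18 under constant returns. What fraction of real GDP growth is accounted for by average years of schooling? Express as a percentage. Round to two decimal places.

Average years of schooling accounted for 19.91% of growth.

Average years of schooling contributed 0.18 × 5.2 = 0.936 pp.
Share of growth = 0.936 / 4.7 × 100 = 19.9149%.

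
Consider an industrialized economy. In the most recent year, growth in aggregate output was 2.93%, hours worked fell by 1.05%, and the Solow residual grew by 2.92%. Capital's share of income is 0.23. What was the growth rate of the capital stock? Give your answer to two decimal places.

Labor's share = 1 − 0.23 = 0.77.
gY = gA + 0.77×(-1.05) + 0.23×g.
0.23×g = 2.93 − 2.92 + 0.8085 = 0.8185.
g = 0.8185 / 0.23 = 3.5587%.

3.56%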